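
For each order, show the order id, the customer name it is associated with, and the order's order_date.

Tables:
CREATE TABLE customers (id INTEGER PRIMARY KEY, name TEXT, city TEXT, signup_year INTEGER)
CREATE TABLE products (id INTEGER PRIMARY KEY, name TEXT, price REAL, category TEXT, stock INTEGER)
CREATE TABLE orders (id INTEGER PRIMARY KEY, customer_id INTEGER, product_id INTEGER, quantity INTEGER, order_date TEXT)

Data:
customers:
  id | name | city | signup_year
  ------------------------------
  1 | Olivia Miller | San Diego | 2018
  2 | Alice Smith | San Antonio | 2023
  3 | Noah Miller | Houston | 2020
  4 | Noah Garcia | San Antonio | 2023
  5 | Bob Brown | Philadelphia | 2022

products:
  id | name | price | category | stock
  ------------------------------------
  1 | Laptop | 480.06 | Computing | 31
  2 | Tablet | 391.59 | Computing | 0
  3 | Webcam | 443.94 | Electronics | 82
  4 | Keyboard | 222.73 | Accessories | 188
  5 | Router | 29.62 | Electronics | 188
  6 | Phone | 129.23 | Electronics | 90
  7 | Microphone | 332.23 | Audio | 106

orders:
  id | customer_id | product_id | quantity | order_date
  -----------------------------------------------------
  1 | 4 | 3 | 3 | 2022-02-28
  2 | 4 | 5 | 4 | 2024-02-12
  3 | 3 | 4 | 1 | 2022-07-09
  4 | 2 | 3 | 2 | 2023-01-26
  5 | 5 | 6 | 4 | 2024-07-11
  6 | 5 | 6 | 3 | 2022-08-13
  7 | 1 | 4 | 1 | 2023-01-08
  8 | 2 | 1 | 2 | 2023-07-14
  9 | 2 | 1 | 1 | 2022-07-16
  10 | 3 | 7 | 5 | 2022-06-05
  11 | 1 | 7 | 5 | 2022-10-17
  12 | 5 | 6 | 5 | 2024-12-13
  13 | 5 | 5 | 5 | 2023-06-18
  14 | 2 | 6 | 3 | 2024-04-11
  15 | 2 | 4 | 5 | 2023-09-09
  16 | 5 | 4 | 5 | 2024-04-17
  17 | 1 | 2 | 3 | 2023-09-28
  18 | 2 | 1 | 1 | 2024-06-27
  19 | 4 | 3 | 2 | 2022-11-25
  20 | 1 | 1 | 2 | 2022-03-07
SELECT c.id, p.name AS customer, c.order_date FROM orders c JOIN customers p ON c.customer_id = p.id

Execution result:
id | customer | order_date
1 | Noah Garcia | 2022-02-28
2 | Noah Garcia | 2024-02-12
3 | Noah Miller | 2022-07-09
4 | Alice Smith | 2023-01-26
5 | Bob Brown | 2024-07-11
6 | Bob Brown | 2022-08-13
7 | Olivia Miller | 2023-01-08
8 | Alice Smith | 2023-07-14
9 | Alice Smith | 2022-07-16
10 | Noah Miller | 2022-06-05
11 | Olivia Miller | 2022-10-17
12 | Bob Brown | 2024-12-13
13 | Bob Brown | 2023-06-18
14 | Alice Smith | 2024-04-11
15 | Alice Smith | 2023-09-09
16 | Bob Brown | 2024-04-17
17 | Olivia Miller | 2023-09-28
18 | Alice Smith | 2024-06-27
19 | Noah Garcia | 2022-11-25
20 | Olivia Miller | 2022-03-07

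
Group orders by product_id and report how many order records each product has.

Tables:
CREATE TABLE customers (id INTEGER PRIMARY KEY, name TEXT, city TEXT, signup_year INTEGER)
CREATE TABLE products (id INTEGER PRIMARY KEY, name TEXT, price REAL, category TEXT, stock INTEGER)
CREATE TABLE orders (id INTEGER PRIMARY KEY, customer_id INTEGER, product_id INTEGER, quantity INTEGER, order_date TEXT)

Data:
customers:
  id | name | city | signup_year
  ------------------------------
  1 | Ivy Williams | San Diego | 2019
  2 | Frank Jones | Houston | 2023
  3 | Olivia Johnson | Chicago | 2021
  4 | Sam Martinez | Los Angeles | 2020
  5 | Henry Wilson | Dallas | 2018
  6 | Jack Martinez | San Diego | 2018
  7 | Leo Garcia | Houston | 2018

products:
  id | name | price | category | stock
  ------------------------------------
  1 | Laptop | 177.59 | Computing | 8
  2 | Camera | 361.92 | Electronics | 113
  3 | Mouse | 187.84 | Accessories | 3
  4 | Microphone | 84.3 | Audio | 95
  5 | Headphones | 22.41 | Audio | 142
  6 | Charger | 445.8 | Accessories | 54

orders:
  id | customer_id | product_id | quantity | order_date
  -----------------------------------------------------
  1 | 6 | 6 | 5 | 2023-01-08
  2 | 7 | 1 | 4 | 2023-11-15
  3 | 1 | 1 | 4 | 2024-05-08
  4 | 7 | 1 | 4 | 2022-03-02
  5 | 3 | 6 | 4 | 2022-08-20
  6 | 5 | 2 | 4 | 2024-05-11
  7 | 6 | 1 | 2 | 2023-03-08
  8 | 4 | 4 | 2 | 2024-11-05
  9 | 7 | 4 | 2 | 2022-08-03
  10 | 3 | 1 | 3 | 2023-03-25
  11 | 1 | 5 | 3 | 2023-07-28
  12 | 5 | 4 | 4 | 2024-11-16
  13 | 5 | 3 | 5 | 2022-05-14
SELECT product_id, COUNT(*) AS order_count FROM orders GROUP BY product_id

Execution result:
product_id | order_count
1 | 5
2 | 1
3 | 1
4 | 3
5 | 1
6 | 2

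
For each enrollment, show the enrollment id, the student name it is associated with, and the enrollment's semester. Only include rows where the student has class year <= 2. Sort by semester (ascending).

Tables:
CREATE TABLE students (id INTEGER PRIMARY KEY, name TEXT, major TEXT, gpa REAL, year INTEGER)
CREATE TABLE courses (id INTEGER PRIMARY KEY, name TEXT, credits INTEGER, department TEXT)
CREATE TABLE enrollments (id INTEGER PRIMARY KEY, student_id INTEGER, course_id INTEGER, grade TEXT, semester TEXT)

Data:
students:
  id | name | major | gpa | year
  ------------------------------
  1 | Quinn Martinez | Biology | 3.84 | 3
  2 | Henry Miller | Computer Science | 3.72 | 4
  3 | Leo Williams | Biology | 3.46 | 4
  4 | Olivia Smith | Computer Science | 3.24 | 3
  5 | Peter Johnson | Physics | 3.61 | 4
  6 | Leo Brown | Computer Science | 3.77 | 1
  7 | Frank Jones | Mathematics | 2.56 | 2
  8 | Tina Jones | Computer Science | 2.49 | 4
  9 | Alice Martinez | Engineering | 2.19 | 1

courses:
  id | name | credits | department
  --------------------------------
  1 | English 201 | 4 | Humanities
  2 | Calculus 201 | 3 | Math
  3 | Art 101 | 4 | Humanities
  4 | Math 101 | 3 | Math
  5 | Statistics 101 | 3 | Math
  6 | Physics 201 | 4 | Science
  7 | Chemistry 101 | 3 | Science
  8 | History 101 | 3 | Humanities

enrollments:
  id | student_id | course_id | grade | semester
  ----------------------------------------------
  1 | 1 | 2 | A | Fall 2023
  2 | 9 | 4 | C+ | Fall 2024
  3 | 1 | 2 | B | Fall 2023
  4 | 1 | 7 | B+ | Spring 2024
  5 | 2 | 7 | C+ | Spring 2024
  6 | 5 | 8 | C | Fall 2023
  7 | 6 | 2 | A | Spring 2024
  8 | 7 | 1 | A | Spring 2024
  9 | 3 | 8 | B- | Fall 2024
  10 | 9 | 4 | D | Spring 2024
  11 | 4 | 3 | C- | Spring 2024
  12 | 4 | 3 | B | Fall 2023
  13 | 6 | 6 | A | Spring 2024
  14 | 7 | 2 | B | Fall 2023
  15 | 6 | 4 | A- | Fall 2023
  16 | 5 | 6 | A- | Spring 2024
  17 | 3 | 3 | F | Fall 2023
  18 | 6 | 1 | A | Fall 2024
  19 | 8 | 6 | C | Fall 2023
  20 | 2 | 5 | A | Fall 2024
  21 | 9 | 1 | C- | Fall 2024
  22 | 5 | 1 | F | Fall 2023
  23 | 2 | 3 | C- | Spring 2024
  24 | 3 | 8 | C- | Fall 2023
SELECT c.id, p.name AS student, c.semester FROM enrollments c JOIN students p ON c.student_id = p.id WHERE p.year <= 2 ORDER BY c.semester ASC

Execution result:
id | student | semester
14 | Frank Jones | Fall 2023
15 | Leo Brown | Fall 2023
2 | Alice Martinez | Fall 2024
18 | Leo Brown | Fall 2024
21 | Alice Martinez | Fall 2024
7 | Leo Brown | Spring 2024
8 | Frank Jones | Spring 2024
10 | Alice Martinez | Spring 2024
13 | Leo Brown | Spring 2024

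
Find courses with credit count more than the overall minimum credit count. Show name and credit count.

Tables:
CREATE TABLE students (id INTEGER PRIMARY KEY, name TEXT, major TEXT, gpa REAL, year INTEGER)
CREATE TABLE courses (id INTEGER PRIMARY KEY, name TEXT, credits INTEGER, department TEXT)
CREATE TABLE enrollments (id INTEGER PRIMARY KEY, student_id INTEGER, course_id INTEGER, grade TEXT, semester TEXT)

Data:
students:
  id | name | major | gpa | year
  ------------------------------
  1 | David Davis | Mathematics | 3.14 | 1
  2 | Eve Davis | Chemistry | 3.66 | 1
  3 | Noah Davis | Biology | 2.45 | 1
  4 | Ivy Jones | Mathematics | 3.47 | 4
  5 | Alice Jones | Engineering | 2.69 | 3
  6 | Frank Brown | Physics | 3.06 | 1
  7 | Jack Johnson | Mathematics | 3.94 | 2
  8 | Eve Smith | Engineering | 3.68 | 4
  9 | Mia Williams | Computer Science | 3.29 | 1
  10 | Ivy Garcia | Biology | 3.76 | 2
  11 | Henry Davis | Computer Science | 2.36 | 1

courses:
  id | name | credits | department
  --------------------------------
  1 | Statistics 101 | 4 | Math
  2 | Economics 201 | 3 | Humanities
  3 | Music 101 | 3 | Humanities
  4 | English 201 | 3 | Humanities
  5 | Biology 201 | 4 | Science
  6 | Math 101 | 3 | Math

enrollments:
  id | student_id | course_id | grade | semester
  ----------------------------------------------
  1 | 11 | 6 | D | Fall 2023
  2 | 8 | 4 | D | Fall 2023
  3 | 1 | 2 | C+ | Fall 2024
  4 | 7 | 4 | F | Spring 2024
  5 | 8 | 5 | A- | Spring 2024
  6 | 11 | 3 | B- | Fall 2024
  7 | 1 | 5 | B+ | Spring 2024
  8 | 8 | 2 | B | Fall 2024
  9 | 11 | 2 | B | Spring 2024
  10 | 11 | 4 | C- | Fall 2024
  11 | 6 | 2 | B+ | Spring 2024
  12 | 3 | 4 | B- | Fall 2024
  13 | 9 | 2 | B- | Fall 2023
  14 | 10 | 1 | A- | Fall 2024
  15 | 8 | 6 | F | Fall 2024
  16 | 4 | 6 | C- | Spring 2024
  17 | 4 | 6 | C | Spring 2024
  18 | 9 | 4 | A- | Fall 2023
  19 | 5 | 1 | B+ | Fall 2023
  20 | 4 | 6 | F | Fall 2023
SELECT name, credits FROM courses WHERE credits > (SELECT MIN(credits) FROM courses)

Execution result:
name | credits
Statistics 101 | 4
Biology 201 | 4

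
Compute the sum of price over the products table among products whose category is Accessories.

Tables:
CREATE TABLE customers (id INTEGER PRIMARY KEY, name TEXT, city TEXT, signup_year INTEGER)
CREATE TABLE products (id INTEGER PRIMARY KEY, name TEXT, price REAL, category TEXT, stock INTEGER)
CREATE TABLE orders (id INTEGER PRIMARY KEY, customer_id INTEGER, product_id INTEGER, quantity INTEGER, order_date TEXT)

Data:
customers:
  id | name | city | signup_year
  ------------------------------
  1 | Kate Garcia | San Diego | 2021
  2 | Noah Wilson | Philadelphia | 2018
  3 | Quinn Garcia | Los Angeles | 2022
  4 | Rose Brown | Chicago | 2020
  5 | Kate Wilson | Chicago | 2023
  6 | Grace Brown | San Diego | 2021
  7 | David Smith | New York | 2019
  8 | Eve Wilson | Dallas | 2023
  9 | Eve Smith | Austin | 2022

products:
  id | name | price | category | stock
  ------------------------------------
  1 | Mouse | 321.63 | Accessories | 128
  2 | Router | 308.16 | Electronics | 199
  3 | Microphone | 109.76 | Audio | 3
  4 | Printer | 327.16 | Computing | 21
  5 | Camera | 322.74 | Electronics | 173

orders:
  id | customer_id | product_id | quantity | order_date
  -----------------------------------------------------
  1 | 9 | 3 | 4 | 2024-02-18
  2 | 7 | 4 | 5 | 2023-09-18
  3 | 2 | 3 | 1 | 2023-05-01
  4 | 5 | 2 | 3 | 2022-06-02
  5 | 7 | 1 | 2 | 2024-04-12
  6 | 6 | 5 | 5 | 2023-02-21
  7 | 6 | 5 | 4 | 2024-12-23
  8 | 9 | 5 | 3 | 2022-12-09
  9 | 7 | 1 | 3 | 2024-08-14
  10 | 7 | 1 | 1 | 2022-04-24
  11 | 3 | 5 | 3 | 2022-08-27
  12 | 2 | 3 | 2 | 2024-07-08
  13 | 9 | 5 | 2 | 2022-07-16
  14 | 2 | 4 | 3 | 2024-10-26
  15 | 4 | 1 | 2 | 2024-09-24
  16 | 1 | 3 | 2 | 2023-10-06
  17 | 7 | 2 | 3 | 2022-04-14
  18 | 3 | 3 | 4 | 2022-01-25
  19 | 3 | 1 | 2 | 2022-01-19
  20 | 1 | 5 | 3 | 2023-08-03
SELECT SUM(price) FROM products WHERE category = 'Accessories'

Execution result:
321.63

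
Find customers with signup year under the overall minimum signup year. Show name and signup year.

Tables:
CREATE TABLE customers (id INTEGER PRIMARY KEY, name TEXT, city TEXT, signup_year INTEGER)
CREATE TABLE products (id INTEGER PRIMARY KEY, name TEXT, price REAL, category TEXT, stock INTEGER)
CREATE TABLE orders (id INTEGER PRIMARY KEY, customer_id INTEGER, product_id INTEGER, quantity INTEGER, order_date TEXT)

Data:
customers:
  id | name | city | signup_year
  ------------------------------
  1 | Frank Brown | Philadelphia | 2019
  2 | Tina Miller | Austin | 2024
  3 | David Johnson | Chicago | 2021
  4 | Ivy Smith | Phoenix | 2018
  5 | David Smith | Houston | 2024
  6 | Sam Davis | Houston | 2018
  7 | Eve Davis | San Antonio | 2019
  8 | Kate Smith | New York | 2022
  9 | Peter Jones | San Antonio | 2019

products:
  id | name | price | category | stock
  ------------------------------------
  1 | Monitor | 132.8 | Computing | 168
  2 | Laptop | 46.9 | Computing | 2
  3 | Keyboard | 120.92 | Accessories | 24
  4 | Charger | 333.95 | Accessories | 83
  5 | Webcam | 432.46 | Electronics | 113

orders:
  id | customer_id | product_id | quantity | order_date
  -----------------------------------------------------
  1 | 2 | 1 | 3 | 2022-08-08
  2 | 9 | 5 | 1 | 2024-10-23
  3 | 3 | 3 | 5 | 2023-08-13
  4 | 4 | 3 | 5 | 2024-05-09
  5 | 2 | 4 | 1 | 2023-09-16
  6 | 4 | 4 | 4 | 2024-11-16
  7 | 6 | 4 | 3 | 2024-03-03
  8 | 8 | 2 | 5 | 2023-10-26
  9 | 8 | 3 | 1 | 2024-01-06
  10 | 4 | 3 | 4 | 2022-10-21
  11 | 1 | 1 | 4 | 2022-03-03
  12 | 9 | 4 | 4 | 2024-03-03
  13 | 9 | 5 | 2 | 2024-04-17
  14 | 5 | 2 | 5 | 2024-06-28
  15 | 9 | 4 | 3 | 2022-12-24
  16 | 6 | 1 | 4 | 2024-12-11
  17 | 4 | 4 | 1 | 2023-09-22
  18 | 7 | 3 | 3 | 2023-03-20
SELECT name, signup_year FROM customers WHERE signup_year < (SELECT MIN(signup_year) FROM customers)

Execution result:
(no rows)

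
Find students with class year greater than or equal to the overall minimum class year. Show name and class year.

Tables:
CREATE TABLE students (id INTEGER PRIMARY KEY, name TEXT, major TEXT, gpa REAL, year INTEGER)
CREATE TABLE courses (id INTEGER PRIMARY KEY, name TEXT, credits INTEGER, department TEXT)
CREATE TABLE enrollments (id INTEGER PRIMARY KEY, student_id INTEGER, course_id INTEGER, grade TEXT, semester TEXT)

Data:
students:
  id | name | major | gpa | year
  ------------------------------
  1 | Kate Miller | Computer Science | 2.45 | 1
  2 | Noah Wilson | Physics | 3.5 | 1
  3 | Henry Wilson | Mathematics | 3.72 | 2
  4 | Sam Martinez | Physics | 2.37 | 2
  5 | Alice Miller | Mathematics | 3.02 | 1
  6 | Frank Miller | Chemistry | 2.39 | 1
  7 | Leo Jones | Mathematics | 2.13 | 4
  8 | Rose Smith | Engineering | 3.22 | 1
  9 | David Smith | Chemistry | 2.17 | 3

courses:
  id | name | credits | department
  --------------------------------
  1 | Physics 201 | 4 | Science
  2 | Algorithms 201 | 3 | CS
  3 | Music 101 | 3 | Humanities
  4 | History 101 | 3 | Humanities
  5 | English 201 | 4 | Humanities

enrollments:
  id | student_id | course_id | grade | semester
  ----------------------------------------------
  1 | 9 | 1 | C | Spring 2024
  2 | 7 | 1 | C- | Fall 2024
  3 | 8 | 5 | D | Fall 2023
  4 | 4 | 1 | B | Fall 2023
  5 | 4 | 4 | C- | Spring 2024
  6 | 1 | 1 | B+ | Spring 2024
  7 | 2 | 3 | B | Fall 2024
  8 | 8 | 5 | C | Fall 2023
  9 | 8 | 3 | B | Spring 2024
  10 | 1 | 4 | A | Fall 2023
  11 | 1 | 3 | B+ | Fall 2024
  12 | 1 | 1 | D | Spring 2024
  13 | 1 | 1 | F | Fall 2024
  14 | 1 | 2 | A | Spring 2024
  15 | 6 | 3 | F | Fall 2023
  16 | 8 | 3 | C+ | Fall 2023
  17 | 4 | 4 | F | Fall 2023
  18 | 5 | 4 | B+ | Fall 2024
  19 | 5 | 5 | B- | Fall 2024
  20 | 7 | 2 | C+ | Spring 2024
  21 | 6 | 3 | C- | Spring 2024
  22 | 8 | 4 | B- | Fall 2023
SELECT name, year FROM students WHERE year >= (SELECT MIN(year) FROM students)

Execution result:
name | year
Kate Miller | 1
Noah Wilson | 1
Henry Wilson | 2
Sam Martinez | 2
Alice Miller | 1
Frank Miller | 1
Leo Jones | 4
Rose Smith | 1
David Smith | 3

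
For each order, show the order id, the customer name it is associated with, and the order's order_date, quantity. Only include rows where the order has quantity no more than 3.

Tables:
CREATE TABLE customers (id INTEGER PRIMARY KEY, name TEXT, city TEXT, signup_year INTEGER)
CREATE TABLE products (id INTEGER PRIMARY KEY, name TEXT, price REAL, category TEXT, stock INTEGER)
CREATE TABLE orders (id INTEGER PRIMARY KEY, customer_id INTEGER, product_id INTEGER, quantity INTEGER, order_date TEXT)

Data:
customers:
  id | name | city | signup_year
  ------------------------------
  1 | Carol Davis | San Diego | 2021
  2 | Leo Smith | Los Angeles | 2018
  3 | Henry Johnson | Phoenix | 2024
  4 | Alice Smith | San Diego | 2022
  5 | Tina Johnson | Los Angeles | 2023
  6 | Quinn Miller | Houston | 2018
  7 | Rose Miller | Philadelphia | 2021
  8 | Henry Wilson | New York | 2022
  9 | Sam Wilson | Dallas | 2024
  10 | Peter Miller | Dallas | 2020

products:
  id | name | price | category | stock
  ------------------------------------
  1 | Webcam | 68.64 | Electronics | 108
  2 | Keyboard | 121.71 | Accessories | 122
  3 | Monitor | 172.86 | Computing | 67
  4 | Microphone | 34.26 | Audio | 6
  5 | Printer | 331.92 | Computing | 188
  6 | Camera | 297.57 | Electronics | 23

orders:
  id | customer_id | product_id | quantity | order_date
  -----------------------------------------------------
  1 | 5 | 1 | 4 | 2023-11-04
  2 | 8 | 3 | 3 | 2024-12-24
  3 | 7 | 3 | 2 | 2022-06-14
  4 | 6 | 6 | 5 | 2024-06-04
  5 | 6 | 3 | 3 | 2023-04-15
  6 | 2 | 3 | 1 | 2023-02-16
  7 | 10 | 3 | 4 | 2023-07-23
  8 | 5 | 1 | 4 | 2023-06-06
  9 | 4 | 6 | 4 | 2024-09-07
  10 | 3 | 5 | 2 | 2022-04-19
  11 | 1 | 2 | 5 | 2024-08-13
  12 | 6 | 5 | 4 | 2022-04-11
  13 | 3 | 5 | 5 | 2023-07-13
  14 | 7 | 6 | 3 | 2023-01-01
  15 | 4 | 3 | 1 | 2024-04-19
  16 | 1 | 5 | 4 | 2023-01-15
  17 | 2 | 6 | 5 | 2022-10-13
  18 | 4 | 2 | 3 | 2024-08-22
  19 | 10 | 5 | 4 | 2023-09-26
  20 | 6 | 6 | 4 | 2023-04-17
SELECT c.id, p.name AS customer, c.order_date, c.quantity FROM orders c JOIN customers p ON c.customer_id = p.id WHERE c.quantity <= 3

Execution result:
id | customer | order_date | quantity
2 | Henry Wilson | 2024-12-24 | 3
3 | Rose Miller | 2022-06-14 | 2
5 | Quinn Miller | 2023-04-15 | 3
6 | Leo Smith | 2023-02-16 | 1
10 | Henry Johnson | 2022-04-19 | 2
14 | Rose Miller | 2023-01-01 | 3
15 | Alice Smith | 2024-04-19 | 1
18 | Alice Smith | 2024-08-22 | 3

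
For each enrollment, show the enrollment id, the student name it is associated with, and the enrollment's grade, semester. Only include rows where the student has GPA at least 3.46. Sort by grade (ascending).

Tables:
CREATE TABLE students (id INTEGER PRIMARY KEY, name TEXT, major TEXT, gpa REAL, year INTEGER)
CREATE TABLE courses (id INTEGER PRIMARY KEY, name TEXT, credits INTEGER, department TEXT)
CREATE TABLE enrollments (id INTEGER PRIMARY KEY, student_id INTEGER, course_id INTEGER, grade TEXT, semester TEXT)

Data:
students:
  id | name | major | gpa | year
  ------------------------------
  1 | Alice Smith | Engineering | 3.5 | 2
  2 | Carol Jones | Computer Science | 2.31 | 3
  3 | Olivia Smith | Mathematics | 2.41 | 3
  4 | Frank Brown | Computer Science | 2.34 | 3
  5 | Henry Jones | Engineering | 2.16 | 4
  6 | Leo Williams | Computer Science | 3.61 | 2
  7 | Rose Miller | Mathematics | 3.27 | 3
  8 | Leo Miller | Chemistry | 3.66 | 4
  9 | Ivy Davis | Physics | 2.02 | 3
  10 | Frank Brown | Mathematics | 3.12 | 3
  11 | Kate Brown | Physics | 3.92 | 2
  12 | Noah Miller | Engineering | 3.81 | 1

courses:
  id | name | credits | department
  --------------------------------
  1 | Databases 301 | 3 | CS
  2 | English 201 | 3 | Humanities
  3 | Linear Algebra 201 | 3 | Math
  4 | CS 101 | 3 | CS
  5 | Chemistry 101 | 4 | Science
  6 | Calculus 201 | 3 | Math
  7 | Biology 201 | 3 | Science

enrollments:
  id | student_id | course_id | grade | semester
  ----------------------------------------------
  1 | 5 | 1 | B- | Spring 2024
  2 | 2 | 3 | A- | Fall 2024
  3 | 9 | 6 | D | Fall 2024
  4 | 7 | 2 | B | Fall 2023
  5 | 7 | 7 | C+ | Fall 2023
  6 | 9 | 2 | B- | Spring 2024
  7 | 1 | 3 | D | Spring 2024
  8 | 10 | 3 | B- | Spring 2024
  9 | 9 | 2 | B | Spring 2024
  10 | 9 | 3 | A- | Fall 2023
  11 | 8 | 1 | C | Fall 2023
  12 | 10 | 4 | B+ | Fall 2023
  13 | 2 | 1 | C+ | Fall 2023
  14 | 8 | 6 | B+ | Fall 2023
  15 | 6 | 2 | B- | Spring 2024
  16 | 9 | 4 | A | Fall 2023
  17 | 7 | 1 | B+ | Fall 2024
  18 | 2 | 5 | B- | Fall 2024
SELECT c.id, p.name AS student, c.grade, c.semester FROM enrollments c JOIN students p ON c.student_id = p.id WHERE p.gpa >= 3.46 ORDER BY c.grade ASC

Execution result:
id | student | grade | semester
14 | Leo Miller | B+ | Fall 2023
15 | Leo Williams | B- | Spring 2024
11 | Leo Miller | C | Fall 2023
7 | Alice Smith | D | Spring 2024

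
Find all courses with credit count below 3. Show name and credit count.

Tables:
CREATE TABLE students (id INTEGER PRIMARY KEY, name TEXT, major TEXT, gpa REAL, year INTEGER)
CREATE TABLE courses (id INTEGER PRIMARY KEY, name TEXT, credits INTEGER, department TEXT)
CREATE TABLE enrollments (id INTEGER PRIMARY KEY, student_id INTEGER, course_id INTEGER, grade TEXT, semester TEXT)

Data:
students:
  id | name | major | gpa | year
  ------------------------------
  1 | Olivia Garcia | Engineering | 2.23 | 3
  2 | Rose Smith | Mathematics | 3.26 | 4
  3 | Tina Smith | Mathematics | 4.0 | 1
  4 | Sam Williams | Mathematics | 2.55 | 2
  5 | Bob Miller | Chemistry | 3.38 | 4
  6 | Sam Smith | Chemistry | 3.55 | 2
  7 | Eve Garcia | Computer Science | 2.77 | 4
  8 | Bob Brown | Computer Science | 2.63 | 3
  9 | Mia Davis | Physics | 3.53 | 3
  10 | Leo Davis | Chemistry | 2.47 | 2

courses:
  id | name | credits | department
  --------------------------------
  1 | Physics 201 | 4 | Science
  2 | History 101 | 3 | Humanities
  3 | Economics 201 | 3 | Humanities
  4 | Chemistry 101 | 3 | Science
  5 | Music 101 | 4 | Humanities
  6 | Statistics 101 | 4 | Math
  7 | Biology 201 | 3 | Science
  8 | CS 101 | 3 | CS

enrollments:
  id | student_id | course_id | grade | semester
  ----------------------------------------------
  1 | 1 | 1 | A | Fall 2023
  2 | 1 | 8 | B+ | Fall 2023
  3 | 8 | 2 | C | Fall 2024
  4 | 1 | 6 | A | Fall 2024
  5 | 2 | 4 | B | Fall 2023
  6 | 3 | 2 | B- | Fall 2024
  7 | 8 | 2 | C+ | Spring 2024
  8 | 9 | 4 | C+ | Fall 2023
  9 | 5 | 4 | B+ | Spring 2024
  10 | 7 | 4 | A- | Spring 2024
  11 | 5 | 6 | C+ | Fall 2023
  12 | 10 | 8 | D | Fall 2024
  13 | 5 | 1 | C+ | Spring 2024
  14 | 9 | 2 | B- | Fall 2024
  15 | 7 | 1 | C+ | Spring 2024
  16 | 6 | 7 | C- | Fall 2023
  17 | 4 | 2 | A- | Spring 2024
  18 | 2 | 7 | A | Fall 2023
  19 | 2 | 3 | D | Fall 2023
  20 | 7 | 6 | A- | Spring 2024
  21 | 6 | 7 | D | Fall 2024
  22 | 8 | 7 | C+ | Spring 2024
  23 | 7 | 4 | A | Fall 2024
SELECT name, credits FROM courses WHERE credits < 3

Execution result:
(no rows)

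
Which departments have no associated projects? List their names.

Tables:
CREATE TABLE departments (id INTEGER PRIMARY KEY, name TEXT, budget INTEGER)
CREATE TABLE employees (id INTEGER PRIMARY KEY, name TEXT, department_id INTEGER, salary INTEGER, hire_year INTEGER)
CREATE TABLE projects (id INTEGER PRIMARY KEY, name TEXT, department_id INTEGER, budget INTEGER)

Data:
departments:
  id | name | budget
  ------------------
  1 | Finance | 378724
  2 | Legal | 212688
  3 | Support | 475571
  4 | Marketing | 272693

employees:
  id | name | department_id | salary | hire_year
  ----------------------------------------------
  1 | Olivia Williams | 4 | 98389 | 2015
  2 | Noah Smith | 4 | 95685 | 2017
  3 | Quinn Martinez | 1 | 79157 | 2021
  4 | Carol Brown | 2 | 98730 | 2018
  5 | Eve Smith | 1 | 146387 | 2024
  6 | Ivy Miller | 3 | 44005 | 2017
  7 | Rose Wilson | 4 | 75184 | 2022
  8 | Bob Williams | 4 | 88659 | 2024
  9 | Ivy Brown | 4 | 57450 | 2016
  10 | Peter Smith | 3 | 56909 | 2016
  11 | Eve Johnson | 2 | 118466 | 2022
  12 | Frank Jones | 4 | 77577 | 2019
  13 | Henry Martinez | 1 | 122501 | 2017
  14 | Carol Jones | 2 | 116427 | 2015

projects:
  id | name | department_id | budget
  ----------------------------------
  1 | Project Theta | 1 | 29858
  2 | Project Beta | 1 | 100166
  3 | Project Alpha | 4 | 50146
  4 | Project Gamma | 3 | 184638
SELECT p.name FROM departments p LEFT JOIN projects c ON c.department_id = p.id WHERE c.id IS NULL

Execution result:
Legal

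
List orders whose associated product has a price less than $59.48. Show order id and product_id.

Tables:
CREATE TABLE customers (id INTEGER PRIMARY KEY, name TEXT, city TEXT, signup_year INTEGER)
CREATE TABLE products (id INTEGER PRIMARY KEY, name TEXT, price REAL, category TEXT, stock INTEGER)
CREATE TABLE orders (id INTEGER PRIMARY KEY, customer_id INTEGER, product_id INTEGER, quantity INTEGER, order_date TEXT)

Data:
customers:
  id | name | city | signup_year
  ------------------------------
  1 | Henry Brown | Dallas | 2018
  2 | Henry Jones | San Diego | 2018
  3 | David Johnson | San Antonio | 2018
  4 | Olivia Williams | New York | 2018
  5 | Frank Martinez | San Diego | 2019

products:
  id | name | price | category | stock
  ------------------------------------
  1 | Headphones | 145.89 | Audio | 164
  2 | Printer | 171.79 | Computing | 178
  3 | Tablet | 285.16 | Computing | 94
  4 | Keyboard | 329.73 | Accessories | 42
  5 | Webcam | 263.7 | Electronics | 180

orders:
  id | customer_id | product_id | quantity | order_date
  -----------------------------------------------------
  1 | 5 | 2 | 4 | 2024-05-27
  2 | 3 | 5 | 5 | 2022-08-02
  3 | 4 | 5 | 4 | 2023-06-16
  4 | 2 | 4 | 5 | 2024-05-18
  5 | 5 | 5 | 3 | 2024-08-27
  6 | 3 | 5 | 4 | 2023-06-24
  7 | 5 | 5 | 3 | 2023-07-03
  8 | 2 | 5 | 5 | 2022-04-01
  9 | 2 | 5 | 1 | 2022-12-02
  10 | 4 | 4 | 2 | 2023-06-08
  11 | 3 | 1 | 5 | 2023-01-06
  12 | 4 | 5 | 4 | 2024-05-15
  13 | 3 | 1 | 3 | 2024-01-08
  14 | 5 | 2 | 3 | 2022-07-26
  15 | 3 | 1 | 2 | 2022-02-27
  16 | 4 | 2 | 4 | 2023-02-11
SELECT id, product_id FROM orders WHERE product_id IN (SELECT id FROM products WHERE price < 59.48)

Execution result:
(no rows)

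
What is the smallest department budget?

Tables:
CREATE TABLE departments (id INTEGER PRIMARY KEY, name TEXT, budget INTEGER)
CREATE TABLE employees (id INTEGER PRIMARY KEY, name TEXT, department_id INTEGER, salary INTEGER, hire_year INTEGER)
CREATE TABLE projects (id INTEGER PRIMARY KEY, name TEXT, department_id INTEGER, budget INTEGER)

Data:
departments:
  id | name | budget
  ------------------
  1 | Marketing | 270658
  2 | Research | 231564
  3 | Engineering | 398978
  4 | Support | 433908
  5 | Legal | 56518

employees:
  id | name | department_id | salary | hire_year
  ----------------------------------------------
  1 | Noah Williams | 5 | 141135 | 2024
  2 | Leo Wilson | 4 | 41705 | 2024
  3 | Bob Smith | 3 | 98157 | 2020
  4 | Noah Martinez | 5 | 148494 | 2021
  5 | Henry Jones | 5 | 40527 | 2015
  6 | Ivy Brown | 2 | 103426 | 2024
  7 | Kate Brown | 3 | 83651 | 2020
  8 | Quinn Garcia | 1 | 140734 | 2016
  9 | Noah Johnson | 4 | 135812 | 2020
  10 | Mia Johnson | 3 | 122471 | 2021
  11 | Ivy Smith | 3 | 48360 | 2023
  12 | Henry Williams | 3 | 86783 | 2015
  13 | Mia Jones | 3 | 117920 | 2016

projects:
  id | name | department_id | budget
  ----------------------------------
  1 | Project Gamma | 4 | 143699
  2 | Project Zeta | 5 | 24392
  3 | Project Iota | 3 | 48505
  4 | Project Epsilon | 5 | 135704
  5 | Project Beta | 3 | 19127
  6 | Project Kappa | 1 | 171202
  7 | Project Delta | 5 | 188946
SELECT MIN(budget) FROM departments

Execution result:
56518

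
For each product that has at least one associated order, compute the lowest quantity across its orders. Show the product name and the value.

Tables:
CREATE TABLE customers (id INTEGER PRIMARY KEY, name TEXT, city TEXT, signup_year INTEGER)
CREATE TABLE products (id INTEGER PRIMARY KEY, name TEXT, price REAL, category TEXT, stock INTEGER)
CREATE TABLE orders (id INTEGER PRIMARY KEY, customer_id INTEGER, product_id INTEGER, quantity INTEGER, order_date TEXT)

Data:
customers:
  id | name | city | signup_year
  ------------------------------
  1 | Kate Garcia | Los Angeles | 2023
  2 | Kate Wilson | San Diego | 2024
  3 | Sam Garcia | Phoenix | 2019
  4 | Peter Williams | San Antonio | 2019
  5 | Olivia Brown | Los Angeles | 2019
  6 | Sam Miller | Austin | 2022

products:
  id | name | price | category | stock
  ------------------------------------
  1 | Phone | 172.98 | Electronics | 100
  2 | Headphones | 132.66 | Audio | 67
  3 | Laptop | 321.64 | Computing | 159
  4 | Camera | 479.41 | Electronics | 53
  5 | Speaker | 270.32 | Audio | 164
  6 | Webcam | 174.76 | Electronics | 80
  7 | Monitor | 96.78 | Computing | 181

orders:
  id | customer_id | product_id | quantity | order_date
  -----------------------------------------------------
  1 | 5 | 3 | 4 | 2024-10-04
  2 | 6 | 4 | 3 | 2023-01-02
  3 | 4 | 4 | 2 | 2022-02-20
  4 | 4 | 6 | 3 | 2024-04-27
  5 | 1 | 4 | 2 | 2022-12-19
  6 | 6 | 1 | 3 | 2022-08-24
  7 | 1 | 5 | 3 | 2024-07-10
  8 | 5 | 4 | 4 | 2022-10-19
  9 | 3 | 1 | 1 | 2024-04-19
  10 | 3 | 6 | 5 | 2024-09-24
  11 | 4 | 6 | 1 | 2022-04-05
SELECT p.name, MIN(c.quantity) AS min_quantity FROM orders c JOIN products p ON c.product_id = p.id GROUP BY p.id, p.name

Execution result:
name | min_quantity
Phone | 1
Laptop | 4
Camera | 2
Speaker | 3
Webcam | 1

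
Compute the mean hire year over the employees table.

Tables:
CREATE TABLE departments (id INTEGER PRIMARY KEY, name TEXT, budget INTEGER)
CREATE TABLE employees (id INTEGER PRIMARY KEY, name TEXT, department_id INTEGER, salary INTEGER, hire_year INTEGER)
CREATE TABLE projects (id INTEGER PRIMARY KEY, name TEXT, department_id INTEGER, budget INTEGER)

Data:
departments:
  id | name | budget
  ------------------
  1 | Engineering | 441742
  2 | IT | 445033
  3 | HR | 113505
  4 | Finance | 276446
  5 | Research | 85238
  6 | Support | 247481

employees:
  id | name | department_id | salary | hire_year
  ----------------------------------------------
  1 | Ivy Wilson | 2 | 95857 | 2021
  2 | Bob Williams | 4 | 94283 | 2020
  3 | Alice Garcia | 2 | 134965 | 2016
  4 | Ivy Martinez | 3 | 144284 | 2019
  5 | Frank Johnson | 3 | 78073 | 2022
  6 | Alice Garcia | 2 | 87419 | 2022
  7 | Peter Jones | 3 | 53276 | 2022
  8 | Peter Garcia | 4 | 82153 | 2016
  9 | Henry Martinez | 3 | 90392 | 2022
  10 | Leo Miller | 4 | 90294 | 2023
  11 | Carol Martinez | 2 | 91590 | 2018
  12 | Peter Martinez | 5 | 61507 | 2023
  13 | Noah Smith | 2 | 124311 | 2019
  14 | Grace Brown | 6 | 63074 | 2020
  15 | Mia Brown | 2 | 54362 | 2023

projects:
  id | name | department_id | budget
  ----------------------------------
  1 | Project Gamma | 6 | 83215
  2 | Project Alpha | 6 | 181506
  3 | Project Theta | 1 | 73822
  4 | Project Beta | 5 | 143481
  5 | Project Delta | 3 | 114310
SELECT AVG(hire_year) FROM employees

Execution result:
2020.40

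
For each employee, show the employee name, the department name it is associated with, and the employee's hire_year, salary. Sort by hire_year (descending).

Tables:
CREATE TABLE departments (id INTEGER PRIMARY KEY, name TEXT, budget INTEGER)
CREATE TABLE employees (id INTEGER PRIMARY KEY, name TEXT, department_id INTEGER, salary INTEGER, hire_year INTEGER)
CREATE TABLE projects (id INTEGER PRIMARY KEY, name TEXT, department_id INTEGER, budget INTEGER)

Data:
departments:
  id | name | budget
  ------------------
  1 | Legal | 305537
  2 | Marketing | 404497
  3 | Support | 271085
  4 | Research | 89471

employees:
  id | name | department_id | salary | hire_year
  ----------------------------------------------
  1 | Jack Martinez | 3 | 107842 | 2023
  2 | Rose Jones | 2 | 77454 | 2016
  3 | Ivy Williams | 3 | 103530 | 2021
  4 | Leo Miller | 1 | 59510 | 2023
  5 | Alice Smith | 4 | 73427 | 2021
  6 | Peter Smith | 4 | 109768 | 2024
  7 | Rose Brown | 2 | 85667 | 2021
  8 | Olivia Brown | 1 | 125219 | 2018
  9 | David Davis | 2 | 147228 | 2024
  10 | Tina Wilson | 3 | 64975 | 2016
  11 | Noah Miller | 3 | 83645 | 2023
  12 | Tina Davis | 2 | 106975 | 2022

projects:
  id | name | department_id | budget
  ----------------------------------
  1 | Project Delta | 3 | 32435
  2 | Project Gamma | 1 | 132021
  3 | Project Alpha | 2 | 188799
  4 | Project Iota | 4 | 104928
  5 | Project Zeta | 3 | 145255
SELECT c.name, p.name AS department, c.hire_year, c.salary FROM employees c JOIN departments p ON c.department_id = p.id ORDER BY c.hire_year DESC

Execution result:
name | department | hire_year | salary
Peter Smith | Research | 2024 | 109768
David Davis | Marketing | 2024 | 147228
Jack Martinez | Support | 2023 | 107842
Leo Miller | Legal | 2023 | 59510
Noah Miller | Support | 2023 | 83645
Tina Davis | Marketing | 2022 | 106975
Ivy Williams | Support | 2021 | 103530
Alice Smith | Research | 2021 | 73427
Rose Brown | Marketing | 2021 | 85667
Olivia Brown | Legal | 2018 | 125219
Rose Jones | Marketing | 2016 | 77454
Tina Wilson | Support | 2016 | 64975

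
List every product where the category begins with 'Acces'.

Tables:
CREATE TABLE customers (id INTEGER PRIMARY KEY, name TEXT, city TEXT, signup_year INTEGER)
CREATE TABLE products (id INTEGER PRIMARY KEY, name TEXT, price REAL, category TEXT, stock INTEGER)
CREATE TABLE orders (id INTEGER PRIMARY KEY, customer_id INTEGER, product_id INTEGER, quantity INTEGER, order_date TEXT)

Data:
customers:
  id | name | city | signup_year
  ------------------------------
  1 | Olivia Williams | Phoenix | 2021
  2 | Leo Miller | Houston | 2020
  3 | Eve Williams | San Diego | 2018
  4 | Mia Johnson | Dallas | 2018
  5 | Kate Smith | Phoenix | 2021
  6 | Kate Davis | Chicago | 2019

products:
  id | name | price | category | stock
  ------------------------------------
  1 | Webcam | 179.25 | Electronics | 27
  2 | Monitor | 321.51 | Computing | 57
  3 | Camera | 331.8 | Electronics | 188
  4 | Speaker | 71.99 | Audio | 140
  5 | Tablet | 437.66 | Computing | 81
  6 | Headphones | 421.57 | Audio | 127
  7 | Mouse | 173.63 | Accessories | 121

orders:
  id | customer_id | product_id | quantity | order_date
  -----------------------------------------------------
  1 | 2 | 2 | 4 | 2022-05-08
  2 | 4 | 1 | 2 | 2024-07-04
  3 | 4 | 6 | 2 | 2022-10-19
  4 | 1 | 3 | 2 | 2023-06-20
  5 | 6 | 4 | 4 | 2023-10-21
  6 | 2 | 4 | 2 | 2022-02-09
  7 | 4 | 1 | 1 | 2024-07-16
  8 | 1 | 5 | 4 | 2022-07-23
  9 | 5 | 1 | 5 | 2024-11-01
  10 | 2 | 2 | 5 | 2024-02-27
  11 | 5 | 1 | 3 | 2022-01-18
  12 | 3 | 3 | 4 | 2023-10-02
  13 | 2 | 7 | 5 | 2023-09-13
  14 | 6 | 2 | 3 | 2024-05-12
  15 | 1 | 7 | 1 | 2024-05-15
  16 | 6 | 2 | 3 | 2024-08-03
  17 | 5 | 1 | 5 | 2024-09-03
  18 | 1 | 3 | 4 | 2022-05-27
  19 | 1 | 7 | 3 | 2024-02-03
SELECT name, category FROM products WHERE category LIKE 'Acces%'

Execution result:
name | category
Mouse | Accessories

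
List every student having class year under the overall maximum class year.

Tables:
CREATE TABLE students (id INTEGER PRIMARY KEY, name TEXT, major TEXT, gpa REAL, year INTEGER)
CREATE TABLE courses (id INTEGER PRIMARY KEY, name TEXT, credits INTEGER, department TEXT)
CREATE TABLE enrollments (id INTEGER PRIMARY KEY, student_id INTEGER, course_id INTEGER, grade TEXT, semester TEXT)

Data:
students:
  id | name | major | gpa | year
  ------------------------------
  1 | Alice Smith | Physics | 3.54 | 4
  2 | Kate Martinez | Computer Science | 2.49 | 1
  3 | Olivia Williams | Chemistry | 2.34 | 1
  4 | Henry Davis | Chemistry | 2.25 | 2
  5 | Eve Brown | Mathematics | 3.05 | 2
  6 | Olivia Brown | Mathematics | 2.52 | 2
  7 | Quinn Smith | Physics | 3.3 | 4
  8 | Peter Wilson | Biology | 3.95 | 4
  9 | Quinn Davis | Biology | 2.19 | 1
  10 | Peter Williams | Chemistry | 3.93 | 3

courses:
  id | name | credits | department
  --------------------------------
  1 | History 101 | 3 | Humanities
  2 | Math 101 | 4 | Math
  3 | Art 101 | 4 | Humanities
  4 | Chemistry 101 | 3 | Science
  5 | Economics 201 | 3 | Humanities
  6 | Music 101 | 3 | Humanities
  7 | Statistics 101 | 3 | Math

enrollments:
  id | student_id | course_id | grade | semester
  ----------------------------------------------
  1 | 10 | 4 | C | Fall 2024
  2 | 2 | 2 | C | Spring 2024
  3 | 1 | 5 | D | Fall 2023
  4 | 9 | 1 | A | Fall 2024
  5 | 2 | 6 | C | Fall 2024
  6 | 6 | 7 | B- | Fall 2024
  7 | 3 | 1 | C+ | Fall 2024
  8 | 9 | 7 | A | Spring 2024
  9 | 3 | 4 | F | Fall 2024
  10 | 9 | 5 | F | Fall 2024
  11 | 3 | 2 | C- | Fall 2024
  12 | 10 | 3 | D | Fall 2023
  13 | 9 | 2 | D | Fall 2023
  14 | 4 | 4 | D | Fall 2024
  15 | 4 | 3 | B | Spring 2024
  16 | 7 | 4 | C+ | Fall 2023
SELECT name, year FROM students WHERE year < (SELECT MAX(year) FROM students)

Execution result:
name | year
Kate Martinez | 1
Olivia Williams | 1
Henry Davis | 2
Eve Brown | 2
Olivia Brown | 2
Quinn Davis | 1
Peter Williams | 3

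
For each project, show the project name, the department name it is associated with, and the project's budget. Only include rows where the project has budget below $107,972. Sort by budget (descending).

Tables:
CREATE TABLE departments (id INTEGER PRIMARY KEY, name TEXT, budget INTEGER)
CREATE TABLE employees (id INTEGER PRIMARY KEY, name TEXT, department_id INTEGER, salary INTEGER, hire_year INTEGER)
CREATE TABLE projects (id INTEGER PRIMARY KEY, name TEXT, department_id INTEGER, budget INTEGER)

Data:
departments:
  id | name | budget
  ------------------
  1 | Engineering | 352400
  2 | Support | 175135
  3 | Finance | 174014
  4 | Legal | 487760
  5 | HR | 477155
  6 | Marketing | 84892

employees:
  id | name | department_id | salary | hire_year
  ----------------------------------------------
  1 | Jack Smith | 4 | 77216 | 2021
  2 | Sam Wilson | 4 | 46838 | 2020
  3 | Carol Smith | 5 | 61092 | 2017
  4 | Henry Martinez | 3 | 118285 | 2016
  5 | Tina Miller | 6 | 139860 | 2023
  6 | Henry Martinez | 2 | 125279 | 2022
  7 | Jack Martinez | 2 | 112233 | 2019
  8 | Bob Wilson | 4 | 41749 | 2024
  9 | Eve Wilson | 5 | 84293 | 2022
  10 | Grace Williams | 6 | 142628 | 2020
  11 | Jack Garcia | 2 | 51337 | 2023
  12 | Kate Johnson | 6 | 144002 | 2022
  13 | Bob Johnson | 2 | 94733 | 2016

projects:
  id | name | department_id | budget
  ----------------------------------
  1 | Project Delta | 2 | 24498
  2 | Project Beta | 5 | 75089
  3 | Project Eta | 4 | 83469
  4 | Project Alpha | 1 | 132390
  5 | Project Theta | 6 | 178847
SELECT c.name, p.name AS department, c.budget FROM projects c JOIN departments p ON c.department_id = p.id WHERE c.budget < 107972 ORDER BY c.budget DESC

Execution result:
name | department | budget
Project Eta | Legal | 83469
Project Beta | HR | 75089
Project Delta | Support | 24498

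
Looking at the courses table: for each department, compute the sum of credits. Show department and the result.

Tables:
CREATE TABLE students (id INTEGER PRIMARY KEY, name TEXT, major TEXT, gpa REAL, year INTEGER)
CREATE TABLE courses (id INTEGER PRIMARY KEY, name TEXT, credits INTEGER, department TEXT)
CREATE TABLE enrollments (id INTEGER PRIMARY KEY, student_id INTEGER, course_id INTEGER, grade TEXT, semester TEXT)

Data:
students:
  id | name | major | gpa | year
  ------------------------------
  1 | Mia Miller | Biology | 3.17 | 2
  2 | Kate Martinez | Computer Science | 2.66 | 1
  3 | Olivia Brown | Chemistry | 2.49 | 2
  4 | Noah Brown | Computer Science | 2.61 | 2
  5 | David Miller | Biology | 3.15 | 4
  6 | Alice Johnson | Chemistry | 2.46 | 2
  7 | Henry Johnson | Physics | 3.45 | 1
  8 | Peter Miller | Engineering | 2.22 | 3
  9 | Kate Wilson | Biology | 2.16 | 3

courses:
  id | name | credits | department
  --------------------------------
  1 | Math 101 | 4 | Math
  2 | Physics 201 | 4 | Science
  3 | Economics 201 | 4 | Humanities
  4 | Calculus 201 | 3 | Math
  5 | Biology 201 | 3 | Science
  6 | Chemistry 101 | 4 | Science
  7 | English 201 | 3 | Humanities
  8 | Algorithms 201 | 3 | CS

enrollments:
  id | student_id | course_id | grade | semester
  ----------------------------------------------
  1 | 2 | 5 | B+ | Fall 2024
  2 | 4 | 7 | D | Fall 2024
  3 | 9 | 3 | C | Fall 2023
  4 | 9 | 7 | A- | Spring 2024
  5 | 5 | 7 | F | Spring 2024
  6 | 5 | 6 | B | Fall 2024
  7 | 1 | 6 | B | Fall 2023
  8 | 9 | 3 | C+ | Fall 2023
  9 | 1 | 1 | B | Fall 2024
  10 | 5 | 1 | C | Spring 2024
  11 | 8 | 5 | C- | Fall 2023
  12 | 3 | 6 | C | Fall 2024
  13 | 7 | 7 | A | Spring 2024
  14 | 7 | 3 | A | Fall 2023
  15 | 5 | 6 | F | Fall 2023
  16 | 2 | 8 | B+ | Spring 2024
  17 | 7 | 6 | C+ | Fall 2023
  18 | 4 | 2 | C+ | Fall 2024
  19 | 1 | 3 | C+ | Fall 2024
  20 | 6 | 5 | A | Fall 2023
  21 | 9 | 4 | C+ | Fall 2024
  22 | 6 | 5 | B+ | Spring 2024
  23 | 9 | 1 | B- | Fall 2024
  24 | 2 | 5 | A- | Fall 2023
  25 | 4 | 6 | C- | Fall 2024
SELECT department, SUM(credits) AS sum_credits FROM courses GROUP BY department

Execution result:
department | sum_credits
CS | 3
Humanities | 7
Math | 7
Science | 11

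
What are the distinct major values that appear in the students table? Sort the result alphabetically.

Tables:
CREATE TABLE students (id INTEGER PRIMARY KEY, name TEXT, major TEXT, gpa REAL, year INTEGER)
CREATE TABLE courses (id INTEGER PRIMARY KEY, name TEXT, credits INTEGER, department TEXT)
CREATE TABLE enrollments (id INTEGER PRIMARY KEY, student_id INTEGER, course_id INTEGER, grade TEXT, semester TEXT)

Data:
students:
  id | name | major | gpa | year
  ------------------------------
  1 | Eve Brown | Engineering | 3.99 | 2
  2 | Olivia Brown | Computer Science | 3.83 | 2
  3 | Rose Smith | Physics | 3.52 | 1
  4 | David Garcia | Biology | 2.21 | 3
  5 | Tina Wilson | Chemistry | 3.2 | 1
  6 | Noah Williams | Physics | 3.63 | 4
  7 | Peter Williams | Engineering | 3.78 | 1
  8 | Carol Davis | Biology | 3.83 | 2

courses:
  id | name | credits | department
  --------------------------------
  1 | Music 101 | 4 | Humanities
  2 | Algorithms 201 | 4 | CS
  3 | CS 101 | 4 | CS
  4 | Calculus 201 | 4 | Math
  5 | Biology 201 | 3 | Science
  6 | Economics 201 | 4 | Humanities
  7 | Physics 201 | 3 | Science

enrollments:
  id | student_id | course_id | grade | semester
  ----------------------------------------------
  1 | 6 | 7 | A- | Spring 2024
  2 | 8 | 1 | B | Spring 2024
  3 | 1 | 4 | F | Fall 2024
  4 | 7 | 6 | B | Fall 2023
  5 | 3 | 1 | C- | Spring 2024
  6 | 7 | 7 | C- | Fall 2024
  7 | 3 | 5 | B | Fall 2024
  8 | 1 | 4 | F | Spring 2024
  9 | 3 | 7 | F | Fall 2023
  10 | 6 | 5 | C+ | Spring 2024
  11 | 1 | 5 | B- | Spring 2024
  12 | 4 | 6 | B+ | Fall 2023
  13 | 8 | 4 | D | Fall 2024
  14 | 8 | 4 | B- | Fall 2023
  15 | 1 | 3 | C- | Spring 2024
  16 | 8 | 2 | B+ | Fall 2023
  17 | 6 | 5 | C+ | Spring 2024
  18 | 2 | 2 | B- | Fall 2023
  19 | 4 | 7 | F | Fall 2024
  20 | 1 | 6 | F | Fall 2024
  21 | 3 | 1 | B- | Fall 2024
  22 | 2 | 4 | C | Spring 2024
SELECT DISTINCT major FROM students ORDER BY major

Execution result:
major
Biology
Chemistry
Computer Science
Engineering
Physics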